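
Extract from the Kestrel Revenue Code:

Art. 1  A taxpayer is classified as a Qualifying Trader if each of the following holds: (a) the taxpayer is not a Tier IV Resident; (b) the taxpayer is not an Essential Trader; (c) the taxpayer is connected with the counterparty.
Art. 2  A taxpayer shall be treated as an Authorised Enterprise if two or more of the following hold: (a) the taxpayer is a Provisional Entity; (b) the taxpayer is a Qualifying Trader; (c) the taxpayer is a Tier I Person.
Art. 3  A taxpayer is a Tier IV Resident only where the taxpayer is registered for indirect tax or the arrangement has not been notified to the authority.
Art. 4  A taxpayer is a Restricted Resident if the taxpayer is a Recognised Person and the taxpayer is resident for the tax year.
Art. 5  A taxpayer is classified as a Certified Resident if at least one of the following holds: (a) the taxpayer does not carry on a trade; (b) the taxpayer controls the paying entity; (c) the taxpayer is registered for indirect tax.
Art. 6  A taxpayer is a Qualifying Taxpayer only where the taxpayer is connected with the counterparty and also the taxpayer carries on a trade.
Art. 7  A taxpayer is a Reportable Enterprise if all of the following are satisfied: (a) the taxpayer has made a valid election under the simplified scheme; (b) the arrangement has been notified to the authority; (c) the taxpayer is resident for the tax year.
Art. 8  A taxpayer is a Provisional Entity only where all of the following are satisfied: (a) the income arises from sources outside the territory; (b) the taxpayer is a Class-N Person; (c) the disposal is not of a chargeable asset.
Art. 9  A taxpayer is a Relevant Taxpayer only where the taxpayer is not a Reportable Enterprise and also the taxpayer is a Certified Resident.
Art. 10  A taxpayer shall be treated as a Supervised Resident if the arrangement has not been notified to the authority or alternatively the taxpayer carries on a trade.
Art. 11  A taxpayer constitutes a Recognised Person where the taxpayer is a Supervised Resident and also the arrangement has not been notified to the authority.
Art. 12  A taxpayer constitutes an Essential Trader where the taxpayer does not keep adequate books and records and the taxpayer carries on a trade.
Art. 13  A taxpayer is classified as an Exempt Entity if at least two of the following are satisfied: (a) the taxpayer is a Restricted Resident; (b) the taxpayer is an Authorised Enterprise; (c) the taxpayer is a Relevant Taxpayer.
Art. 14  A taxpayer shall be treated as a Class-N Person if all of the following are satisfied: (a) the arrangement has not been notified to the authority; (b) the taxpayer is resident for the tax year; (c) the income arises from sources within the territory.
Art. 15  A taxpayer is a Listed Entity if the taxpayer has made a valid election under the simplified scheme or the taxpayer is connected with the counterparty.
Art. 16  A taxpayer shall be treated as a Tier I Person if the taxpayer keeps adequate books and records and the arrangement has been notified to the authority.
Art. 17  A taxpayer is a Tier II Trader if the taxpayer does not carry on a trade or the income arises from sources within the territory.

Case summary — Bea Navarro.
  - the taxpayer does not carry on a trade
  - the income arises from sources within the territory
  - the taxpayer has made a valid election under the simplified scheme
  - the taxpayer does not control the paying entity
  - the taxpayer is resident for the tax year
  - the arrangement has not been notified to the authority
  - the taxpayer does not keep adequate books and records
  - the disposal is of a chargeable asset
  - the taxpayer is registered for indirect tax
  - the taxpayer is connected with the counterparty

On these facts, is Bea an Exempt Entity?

Under article 10: the arrangement has not been notified to the authority? yes; or the taxpayer carries on a trade? no. So the taxpayer is a Supervised Resident.
Under article 11: Supervised Resident (article 10)? yes; and the arrangement has not been notified to the authority? yes. So the taxpayer is a Recognised Person.
Under article 4: Recognised Person (article 11)? yes; and the taxpayer is resident for the tax year? yes. So the taxpayer is a Restricted Resident.
Under article 14: the arrangement has not been notified to the authority? yes; and the taxpayer is resident for the tax year? yes; and the income arises from sources within the territory? yes. So the taxpayer is a Class-N Person.
Under article 8: the income arises from sources outside the territory? no; and Class-N Person (article 14)? yes; and the disposal is not of a chargeable asset? no. So the taxpayer is not a Provisional Entity.
Under article 3: the taxpayer is registered for indirect tax? yes; or the arrangement has not been notified to the authority? yes. So the taxpayer is a Tier IV Resident.
Under article 12: the taxpayer does not keep adequate books and records? yes; and the taxpayer carries on a trade? no. So the taxpayer is not an Essential Trader.
Under article 1: not a Tier IV Resident (article 3)? no; and not an Essential Trader (article 12)? yes; and the taxpayer is connected with the counterparty? yes. So the taxpayer is not a Qualifying Trader.
Under article 16: the taxpayer keeps adequate books and records? no; and the arrangement has been notified to the authority? no. So the taxpayer is not a Tier I Person.
Under article 2: Provisional Entity (article 8)? no; Qualifying Trader (article 1)? no; Tier I Person (article 16)? no — 0 of 3 hold (need ≥2) → not satisfied.
Under article 7: the taxpayer has made a valid election under the simplified scheme? yes; and the arrangement has been notified to the authority? no; and the taxpayer is resident for the tax year? yes. So the taxpayer is not a Reportable Enterprise.
Under article 5: the taxpayer does not carry on a trade? yes; or the taxpayer controls the paying entity? no; or the taxpayer is registered for indirect tax? yes. So the taxpayer is a Certified Resident.
Under article 9: not a Reportable Enterprise (article 7)? yes; and Certified Resident (article 5)? yes. So the taxpayer is a Relevant Taxpayer.
Under article 13: Restricted Resident (article 4)? yes; Authorised Enterprise (article 2)? no; Relevant Taxpayer (article 9)? yes — 2 of 3 hold (need ≥2) → satisfied.

Yes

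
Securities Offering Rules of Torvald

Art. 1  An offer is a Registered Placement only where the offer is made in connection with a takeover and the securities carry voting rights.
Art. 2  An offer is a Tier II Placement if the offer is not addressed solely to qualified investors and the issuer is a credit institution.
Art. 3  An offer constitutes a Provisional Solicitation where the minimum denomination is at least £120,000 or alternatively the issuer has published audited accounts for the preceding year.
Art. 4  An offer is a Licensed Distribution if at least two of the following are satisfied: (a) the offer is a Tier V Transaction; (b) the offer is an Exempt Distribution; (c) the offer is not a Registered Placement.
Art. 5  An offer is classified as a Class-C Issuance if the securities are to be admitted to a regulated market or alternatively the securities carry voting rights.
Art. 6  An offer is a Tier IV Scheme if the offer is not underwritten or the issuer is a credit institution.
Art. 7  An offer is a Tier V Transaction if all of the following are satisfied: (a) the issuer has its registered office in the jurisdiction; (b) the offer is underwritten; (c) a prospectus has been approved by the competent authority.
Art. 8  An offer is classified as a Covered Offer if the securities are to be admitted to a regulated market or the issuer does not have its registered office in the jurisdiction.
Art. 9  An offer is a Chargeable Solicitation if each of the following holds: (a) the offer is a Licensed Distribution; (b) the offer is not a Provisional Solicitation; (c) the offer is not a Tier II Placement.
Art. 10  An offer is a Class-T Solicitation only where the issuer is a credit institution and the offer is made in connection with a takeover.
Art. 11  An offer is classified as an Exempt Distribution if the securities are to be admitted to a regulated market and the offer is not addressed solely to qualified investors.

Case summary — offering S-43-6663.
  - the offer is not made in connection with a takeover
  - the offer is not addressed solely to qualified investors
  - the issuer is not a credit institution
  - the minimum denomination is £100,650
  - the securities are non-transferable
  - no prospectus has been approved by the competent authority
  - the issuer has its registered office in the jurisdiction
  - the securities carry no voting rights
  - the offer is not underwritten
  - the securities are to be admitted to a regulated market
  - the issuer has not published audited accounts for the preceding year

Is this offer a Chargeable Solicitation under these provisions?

Yes

article 7 — Tier V Transaction: [the issuer has its registered office in the jurisdiction? yes] AND [the offer is underwritten? no] AND [a prospectus has been approved by the competent authority? no] → not satisfied.
article 11 — Exempt Distribution: [the securities are to be admitted to a regulated market? yes] AND [the offer is not addressed solely to qualified investors? yes] → satisfied.
article 1 — Registered Placement: [the offer is made in connection with a takeover? no] AND [the securities carry voting rights? no] → not satisfied.
article 4 — Licensed Distribution: Tier V Transaction (article 7)? no; Exempt Distribution (article 11)? yes; not a Registered Placement (article 1)? yes — 2 of 3 hold (need ≥2) → satisfied.
article 3 — Provisional Solicitation: [minimum denomination: £100,650 ≥ £120,000? no] OR [the issuer has published audited accounts for the preceding year? no] → not satisfied.
article 2 — Tier II Placement: [the offer is not addressed solely to qualified investors? yes] AND [the issuer is a credit institution? no] → not satisfied.
article 9 — Chargeable Solicitation: [Licensed Distribution (article 4)? yes] AND [not a Provisional Solicitation (article 3)? yes] AND [not a Tier II Placement (article 2)? yes] → satisfied.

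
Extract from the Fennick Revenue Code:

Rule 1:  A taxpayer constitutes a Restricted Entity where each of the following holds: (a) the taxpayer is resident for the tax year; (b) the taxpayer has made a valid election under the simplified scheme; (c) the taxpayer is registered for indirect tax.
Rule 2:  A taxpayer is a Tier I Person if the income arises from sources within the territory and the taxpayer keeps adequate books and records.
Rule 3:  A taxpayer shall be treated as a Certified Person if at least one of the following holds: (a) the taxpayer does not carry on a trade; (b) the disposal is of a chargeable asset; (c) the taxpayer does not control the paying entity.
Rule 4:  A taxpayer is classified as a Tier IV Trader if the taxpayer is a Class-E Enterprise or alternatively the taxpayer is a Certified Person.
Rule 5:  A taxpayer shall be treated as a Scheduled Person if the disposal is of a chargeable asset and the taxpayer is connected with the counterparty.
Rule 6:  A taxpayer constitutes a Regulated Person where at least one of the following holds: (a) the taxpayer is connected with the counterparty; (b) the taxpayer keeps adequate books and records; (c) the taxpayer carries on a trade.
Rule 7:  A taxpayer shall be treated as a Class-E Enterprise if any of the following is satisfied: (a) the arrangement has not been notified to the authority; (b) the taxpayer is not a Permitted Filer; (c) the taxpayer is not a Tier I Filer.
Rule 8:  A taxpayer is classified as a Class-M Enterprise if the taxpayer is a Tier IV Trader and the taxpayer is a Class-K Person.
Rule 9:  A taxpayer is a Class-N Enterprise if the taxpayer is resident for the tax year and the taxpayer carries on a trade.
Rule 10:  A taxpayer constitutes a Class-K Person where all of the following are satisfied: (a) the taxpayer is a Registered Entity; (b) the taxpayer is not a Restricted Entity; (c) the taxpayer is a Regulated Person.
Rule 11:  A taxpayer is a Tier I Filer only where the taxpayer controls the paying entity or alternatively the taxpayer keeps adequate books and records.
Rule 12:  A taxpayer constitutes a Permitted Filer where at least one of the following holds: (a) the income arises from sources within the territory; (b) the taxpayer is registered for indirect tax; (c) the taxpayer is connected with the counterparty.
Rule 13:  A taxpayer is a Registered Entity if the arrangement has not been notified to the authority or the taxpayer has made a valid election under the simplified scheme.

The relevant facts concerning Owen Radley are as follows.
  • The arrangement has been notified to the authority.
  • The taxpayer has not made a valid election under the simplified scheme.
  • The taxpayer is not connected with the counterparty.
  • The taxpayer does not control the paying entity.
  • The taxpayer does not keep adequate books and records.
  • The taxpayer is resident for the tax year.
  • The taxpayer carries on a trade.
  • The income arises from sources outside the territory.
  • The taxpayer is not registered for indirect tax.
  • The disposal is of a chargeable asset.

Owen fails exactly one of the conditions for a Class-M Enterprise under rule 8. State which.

Class-K Person

rule 12 — Permitted Filer: [the income arises from sources within the territory? no] OR [the taxpayer is registered for indirect tax? no] OR [the taxpayer is connected with the counterparty? no] → not satisfied.
rule 11 — Tier I Filer: [the taxpayer controls the paying entity? no] OR [the taxpayer keeps adequate books and records? no] → not satisfied.
rule 7 — Class-E Enterprise: [the arrangement has not been notified to the authority? no] OR [not a Permitted Filer (rule 12)? yes] OR [not a Tier I Filer (rule 11)? yes] → satisfied.
rule 3 — Certified Person: [the taxpayer does not carry on a trade? no] OR [the disposal is of a chargeable asset? yes] OR [the taxpayer does not control the paying entity? yes] → satisfied.
rule 4 — Tier IV Trader: [Class-E Enterprise (rule 7)? yes] OR [Certified Person (rule 3)? yes] → satisfied.
rule 13 — Registered Entity: [the arrangement has not been notified to the authority? no] OR [the taxpayer has made a valid election under the simplified scheme? no] → not satisfied.
rule 1 — Restricted Entity: [the taxpayer is resident for the tax year? yes] AND [the taxpayer has made a valid election under the simplified scheme? no] AND [the taxpayer is registered for indirect tax? no] → not satisfied.
rule 6 — Regulated Person: [the taxpayer is connected with the counterparty? no] OR [the taxpayer keeps adequate books and records? no] OR [the taxpayer carries on a trade? yes] → satisfied.
rule 10 — Class-K Person: [Registered Entity (rule 13)? no] AND [not a Restricted Entity (rule 1)? yes] AND [Regulated Person (rule 6)? yes] → not satisfied.
rule 8 — Class-M Enterprise: [Tier IV Trader (rule 4)? yes] AND [Class-K Person (rule 10)? no] → not satisfied.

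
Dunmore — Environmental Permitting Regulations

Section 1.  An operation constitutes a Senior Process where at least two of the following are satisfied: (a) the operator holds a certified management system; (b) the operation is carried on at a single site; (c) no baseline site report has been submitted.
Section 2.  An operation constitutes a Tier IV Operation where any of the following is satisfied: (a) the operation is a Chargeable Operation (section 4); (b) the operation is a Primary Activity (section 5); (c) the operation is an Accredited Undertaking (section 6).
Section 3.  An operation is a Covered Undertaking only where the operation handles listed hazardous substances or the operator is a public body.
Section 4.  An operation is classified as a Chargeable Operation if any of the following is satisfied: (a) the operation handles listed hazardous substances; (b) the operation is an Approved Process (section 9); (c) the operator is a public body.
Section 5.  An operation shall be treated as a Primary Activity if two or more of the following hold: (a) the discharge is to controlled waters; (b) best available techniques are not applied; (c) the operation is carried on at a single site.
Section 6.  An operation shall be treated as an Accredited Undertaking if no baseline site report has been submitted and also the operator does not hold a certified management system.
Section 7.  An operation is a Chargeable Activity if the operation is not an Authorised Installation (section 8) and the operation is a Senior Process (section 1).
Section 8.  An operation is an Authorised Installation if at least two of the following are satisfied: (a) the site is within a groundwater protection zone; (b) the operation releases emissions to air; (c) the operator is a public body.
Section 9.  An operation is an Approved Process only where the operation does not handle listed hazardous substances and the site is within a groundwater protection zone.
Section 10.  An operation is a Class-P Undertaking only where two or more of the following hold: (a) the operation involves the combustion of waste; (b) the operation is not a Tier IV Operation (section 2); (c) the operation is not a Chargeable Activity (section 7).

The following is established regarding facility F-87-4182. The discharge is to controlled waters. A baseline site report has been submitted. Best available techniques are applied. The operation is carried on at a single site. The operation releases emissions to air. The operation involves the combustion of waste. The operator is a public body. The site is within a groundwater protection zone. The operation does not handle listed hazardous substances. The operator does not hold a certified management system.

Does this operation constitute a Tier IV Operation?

section 9 — Approved Process: [the operation does not handle listed hazardous substances? yes] AND [the site is within a groundwater protection zone? yes] → satisfied.
section 4 — Chargeable Operation: [the operation handles listed hazardous substances? no] OR [Approved Process (section 9)? yes] OR [the operator is a public body? yes] → satisfied.
section 5 — Primary Activity: the discharge is to controlled waters? yes; best available techniques are not applied? no; the operation is carried on at a single site? yes — 2 of 3 hold (need ≥2) → satisfied.
section 6 — Accredited Undertaking: [no baseline site report has been submitted? no] AND [the operator does not hold a certified management system? yes] → not satisfied.
section 2 — Tier IV Operation: [Chargeable Operation (section 4)? yes] OR [Primary Activity (section 5)? yes] OR [Accredited Undertaking (section 6)? no] → satisfied.

Yes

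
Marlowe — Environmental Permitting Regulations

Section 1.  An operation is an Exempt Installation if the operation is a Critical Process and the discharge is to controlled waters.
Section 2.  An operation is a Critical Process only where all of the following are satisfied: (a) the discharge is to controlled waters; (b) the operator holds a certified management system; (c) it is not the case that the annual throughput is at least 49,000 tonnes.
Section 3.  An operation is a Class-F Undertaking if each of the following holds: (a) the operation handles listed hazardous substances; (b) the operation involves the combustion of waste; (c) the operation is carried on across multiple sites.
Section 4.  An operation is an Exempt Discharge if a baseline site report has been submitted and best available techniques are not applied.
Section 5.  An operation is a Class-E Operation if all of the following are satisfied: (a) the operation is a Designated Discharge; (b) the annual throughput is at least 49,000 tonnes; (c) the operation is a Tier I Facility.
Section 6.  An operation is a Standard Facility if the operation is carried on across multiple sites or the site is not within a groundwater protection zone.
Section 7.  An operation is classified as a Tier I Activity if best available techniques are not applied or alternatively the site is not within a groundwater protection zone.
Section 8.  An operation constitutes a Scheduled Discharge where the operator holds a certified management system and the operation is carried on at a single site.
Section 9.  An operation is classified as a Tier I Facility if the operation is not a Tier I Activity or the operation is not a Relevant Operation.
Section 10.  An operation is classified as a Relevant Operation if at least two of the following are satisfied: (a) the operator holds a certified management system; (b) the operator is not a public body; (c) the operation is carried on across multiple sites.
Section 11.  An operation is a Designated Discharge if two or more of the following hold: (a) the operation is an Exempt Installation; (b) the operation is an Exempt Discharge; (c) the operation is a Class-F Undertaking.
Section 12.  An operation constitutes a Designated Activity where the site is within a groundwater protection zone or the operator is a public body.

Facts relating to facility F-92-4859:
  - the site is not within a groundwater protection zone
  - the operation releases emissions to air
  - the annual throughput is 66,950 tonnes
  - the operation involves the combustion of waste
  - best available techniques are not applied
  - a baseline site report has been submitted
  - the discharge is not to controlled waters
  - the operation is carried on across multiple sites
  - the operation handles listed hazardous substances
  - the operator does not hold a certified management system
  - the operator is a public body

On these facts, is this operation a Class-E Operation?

section 2 — Critical Process: [the discharge is to controlled waters? no] AND [the operator holds a certified management system? no] AND [annual throughput: 66,950 tonnes ≥ 49,000 tonnes? yes, so negated condition no] → not satisfied.
section 1 — Exempt Installation: [Critical Process (section 2)? no] AND [the discharge is to controlled waters? no] → not satisfied.
section 4 — Exempt Discharge: [a baseline site report has been submitted? yes] AND [best available techniques are not applied? yes] → satisfied.
section 3 — Class-F Undertaking: [the operation handles listed hazardous substances? yes] AND [the operation involves the combustion of waste? yes] AND [the operation is carried on across multiple sites? yes] → satisfied.
section 11 — Designated Discharge: Exempt Installation (section 1)? no; Exempt Discharge (section 4)? yes; Class-F Undertaking (section 3)? yes — 2 of 3 hold (need ≥2) → satisfied.
section 7 — Tier I Activity: [best available techniques are not applied? yes] OR [the site is not within a groundwater protection zone? yes] → satisfied.
section 10 — Relevant Operation: the operator holds a certified management system? no; the operator is not a public body? no; the operation is carried on across multiple sites? yes — 1 of 3 hold (need ≥2) → not satisfied.
section 9 — Tier I Facility: [not a Tier I Activity (section 7)? no] OR [not a Relevant Operation (section 10)? yes] → satisfied.
section 5 — Class-E Operation: [Designated Discharge (section 11)? yes] AND [annual throughput: 66,950 tonnes ≥ 49,000 tonnes? yes] AND [Tier I Facility (section 9)? yes] → satisfied.

Yes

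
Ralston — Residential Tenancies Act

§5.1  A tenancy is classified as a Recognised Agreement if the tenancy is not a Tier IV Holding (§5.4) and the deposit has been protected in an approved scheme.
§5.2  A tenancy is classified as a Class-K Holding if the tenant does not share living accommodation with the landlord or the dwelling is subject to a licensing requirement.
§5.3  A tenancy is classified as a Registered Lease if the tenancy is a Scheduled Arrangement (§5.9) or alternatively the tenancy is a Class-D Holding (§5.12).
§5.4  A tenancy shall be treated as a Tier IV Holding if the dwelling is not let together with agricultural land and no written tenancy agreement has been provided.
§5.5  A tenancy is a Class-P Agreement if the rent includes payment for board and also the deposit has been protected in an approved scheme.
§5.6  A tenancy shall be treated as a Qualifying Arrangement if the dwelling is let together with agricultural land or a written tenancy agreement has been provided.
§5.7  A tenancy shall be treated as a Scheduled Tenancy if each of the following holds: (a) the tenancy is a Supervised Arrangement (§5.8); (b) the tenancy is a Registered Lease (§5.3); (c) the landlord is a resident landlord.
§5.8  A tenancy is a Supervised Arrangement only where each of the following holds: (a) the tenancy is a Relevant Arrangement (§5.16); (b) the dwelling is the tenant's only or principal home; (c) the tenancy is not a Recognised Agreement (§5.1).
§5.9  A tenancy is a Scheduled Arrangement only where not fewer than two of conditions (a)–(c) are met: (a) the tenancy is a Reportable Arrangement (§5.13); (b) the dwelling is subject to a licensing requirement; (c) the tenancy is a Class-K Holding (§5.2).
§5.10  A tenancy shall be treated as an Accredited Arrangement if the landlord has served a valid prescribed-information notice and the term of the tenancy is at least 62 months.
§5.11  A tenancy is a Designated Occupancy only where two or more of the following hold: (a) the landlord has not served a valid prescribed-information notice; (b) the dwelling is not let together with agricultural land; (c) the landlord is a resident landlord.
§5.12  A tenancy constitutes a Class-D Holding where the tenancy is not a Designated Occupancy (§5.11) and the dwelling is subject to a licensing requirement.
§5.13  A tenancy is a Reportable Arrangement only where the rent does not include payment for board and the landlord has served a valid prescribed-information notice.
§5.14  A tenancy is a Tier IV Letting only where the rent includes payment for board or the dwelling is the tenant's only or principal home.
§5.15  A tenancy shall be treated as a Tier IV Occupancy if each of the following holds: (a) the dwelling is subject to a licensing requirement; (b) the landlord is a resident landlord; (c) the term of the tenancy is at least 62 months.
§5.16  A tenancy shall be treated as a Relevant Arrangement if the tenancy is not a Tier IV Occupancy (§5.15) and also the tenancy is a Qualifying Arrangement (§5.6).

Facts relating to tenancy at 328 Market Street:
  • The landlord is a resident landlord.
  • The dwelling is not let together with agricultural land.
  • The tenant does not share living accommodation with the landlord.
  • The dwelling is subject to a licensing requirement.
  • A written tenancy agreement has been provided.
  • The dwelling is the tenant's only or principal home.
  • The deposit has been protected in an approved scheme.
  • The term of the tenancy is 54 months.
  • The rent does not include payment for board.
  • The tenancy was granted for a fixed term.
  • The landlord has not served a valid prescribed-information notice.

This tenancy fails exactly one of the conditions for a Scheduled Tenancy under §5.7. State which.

§5.15 — Tier IV Occupancy: [the dwelling is subject to a licensing requirement? yes] AND [the landlord is a resident landlord? yes] AND [term of the tenancy: 54 months ≥ 62 months? no] → not satisfied.
§5.6 — Qualifying Arrangement: [the dwelling is let together with agricultural land? no] OR [a written tenancy agreement has been provided? yes] → satisfied.
§5.16 — Relevant Arrangement: [not a Tier IV Occupancy (§5.15)? yes] AND [Qualifying Arrangement (§5.6)? yes] → satisfied.
§5.4 — Tier IV Holding: [the dwelling is not let together with agricultural land? yes] AND [no written tenancy agreement has been provided? no] → not satisfied.
§5.1 — Recognised Agreement: [not a Tier IV Holding (§5.4)? yes] AND [the deposit has been protected in an approved scheme? yes] → satisfied.
§5.8 — Supervised Arrangement: [Relevant Arrangement (§5.16)? yes] AND [the dwelling is the tenant's only or principal home? yes] AND [not a Recognised Agreement (§5.1)? no] → not satisfied.
§5.13 — Reportable Arrangement: [the rent does not include payment for board? yes] AND [the landlord has served a valid prescribed-information notice? no] → not satisfied.
§5.2 — Class-K Holding: [the tenant does not share living accommodation with the landlord? yes] OR [the dwelling is subject to a licensing requirement? yes] → satisfied.
§5.9 — Scheduled Arrangement: Reportable Arrangement (§5.13)? no; the dwelling is subject to a licensing requirement? yes; Class-K Holding (§5.2)? yes — 2 of 3 hold (need ≥2) → satisfied.
§5.11 — Designated Occupancy: the landlord has not served a valid prescribed-information notice? yes; the dwelling is not let together with agricultural land? yes; the landlord is a resident landlord? yes — 3 of 3 hold (need ≥2) → satisfied.
§5.12 — Class-D Holding: [not a Designated Occupancy (§5.11)? no] AND [the dwelling is subject to a licensing requirement? yes] → not satisfied.
§5.3 — Registered Lease: [Scheduled Arrangement (§5.9)? yes] OR [Class-D Holding (§5.12)? no] → satisfied.
§5.7 — Scheduled Tenancy: [Supervised Arrangement (§5.8)? no] AND [Registered Lease (§5.3)? yes] AND [the landlord is a resident landlord? yes] → not satisfied.

Supervised Arrangement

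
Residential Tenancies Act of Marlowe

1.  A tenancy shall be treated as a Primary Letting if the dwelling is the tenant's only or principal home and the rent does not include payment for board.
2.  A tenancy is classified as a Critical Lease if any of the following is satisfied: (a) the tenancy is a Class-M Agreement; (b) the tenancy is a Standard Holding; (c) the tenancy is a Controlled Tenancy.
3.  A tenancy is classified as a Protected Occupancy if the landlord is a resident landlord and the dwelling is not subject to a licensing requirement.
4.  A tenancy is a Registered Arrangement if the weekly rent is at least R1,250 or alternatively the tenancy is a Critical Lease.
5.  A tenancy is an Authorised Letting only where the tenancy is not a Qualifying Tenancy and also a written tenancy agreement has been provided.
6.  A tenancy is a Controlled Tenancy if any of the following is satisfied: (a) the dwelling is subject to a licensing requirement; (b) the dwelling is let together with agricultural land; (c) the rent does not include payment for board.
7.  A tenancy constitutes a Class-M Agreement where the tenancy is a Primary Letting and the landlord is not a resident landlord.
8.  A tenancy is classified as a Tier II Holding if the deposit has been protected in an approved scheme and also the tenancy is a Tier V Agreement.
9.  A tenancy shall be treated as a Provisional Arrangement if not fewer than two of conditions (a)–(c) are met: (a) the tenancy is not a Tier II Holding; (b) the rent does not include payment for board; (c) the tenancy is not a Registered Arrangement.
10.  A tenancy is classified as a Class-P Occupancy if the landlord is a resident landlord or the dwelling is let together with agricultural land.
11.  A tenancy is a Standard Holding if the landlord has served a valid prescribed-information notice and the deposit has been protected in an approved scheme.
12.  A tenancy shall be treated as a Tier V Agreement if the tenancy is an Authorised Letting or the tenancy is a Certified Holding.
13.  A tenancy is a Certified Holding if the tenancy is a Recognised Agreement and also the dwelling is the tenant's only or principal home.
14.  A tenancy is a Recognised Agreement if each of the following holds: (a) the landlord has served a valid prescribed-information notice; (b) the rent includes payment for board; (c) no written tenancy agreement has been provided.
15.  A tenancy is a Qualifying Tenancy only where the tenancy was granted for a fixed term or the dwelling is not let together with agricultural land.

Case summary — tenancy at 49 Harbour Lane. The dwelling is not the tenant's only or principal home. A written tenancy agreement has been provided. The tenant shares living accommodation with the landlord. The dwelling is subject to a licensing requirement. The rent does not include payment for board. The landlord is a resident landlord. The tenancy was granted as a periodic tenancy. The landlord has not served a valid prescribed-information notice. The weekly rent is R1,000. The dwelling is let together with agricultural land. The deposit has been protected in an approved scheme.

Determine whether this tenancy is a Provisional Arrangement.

No

paragraph 15 — Qualifying Tenancy: [the tenancy was granted for a fixed term? no] OR [the dwelling is not let together with agricultural land? no] → not satisfied.
paragraph 5 — Authorised Letting: [not a Qualifying Tenancy (paragraph 15)? yes] AND [a written tenancy agreement has been provided? yes] → satisfied.
paragraph 14 — Recognised Agreement: [the landlord has served a valid prescribed-information notice? no] AND [the rent includes payment for board? no] AND [no written tenancy agreement has been provided? no] → not satisfied.
paragraph 13 — Certified Holding: [Recognised Agreement (paragraph 14)? no] AND [the dwelling is the tenant's only or principal home? no] → not satisfied.
paragraph 12 — Tier V Agreement: [Authorised Letting (paragraph 5)? yes] OR [Certified Holding (paragraph 13)? no] → satisfied.
paragraph 8 — Tier II Holding: [the deposit has been protected in an approved scheme? yes] AND [Tier V Agreement (paragraph 12)? yes] → satisfied.
paragraph 1 — Primary Letting: [the dwelling is the tenant's only or principal home? no] AND [the rent does not include payment for board? yes] → not satisfied.
paragraph 7 — Class-M Agreement: [Primary Letting (paragraph 1)? no] AND [the landlord is not a resident landlord? no] → not satisfied.
paragraph 11 — Standard Holding: [the landlord has served a valid prescribed-information notice? no] AND [the deposit has been protected in an approved scheme? yes] → not satisfied.
paragraph 6 — Controlled Tenancy: [the dwelling is subject to a licensing requirement? yes] OR [the dwelling is let together with agricultural land? yes] OR [the rent does not include payment for board? yes] → satisfied.
paragraph 2 — Critical Lease: [Class-M Agreement (paragraph 7)? no] OR [Standard Holding (paragraph 11)? no] OR [Controlled Tenancy (paragraph 6)? yes] → satisfied.
paragraph 4 — Registered Arrangement: [weekly rent: R1,000 ≥ R1,250? no] OR [Critical Lease (paragraph 2)? yes] → satisfied.
paragraph 9 — Provisional Arrangement: not a Tier II Holding (paragraph 8)? no; the rent does not include payment for board? yes; not a Registered Arrangement (paragraph 4)? no — 1 of 3 hold (need ≥2) → not satisfied.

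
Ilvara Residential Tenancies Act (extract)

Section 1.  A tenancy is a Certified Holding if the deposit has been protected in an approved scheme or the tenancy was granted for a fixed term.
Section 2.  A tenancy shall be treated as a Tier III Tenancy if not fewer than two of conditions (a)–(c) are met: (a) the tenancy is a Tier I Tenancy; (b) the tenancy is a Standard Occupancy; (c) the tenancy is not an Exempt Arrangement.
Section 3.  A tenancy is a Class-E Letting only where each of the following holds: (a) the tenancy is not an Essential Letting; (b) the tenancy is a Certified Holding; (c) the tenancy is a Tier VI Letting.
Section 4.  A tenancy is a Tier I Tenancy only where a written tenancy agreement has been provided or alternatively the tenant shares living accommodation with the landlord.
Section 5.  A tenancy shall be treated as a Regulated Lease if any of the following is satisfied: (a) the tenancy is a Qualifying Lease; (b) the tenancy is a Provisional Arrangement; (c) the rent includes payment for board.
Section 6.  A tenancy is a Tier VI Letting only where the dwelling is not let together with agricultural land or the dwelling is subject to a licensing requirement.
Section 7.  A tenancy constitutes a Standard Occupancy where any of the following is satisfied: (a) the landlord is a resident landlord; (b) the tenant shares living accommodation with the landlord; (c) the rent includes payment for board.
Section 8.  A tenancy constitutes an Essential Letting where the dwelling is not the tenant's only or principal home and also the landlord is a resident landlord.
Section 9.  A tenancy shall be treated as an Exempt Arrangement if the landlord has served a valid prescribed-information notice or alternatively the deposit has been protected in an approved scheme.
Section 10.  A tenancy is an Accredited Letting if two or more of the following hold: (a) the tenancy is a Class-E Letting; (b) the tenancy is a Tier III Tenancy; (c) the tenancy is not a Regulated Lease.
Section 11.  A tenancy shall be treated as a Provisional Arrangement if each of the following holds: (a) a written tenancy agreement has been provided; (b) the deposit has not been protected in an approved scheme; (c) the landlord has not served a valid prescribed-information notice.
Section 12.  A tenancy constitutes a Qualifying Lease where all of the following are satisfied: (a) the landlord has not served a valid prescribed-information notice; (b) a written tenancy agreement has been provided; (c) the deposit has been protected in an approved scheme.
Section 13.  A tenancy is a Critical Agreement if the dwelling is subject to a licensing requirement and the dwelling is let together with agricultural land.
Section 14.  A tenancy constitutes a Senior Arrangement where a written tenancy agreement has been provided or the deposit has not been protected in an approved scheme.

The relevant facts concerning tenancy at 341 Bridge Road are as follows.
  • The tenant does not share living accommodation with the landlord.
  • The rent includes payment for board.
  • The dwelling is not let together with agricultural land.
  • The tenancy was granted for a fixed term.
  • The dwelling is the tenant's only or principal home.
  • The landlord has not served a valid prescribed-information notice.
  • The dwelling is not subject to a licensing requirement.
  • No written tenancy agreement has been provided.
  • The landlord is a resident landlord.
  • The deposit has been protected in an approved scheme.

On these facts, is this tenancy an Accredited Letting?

Under section 8: the dwelling is not the tenant's only or principal home? no; and the landlord is a resident landlord? yes. So the tenancy is not an Essential Letting.
Under section 1: the deposit has been protected in an approved scheme? yes; or the tenancy was granted for a fixed term? yes. So the tenancy is a Certified Holding.
Under section 6: the dwelling is not let together with agricultural land? yes; or the dwelling is subject to a licensing requirement? no. So the tenancy is a Tier VI Letting.
Under section 3: not an Essential Letting (section 8)? yes; and Certified Holding (section 1)? yes; and Tier VI Letting (section 6)? yes. So the tenancy is a Class-E Letting.
Under section 4: a written tenancy agreement has been provided? no; or the tenant shares living accommodation with the landlord? no. So the tenancy is not a Tier I Tenancy.
Under section 7: the landlord is a resident landlord? yes; or the tenant shares living accommodation with the landlord? no; or the rent includes payment for board? yes. So the tenancy is a Standard Occupancy.
Under section 9: the landlord has served a valid prescribed-information notice? no; or the deposit has been protected in an approved scheme? yes. So the tenancy is an Exempt Arrangement.
Under section 2: Tier I Tenancy (section 4)? no; Standard Occupancy (section 7)? yes; not an Exempt Arrangement (section 9)? no — 1 of 3 hold (need ≥2) → not satisfied.
Under section 12: the landlord has not served a valid prescribed-information notice? yes; and a written tenancy agreement has been provided? no; and the deposit has been protected in an approved scheme? yes. So the tenancy is not a Qualifying Lease.
Under section 11: a written tenancy agreement has been provided? no; and the deposit has not been protected in an approved scheme? no; and the landlord has not served a valid prescribed-information notice? yes. So the tenancy is not a Provisional Arrangement.
Under section 5: Qualifying Lease (section 12)? no; or Provisional Arrangement (section 11)? no; or the rent includes payment for board? yes. So the tenancy is a Regulated Lease.
Under section 10: Class-E Letting (section 3)? yes; Tier III Tenancy (section 2)? no; not a Regulated Lease (section 5)? no — 1 of 3 hold (need ≥2) → not satisfied.

No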